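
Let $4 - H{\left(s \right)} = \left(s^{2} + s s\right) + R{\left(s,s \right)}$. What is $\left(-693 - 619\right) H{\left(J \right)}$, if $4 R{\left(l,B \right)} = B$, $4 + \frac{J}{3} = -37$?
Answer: $39652904$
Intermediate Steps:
$J = -123$ ($J = -12 + 3 \left(-37\right) = -12 - 111 = -123$)
$R{\left(l,B \right)} = \frac{B}{4}$
$H{\left(s \right)} = 4 - 2 s^{2} - \frac{s}{4}$ ($H{\left(s \right)} = 4 - \left(\left(s^{2} + s s\right) + \frac{s}{4}\right) = 4 - \left(\left(s^{2} + s^{2}\right) + \frac{s}{4}\right) = 4 - \left(2 s^{2} + \frac{s}{4}\right) = 4 - 2 s^{2} - \frac{s}{4}$)
$\left(-693 - 619\right) H{\left(J \right)} = \left(-693 - 619\right) \left(4 - 2 \left(-123\right)^{2} - - \frac{123}{4}\right) = \left(-693 - 619\right) \left(4 - 30258 + \frac{123}{4}\right) = - 1312 \left(4 - 30258 + \frac{123}{4}\right) = \left(-1312\right) \left(- \frac{120893}{4}\right) = 39652904$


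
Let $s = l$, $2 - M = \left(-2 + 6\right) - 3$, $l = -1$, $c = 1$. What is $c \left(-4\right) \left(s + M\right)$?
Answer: $0$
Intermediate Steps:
$M = 1$ ($M = 2 - \left(\left(-2 + 6\right) - 3\right) = 2 - \left(4 - 3\right) = 2 - 1 = 1$)
$s = -1$
$c \left(-4\right) \left(s + M\right) = 1 \left(-4\right) \left(-1 + 1\right) = \left(-4\right) 0 = 0$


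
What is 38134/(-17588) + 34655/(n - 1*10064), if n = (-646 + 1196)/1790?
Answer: -88898649397/15841520394 ≈ -5.6117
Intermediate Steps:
n = 55/179 (n = 550*(1/1790) = 55/179 ≈ 0.30726)
38134/(-17588) + 34655/(n - 1*10064) = 38134/(-17588) + 34655/(55/179 - 1*10064) = 38134*(-1/17588) + 34655/(55/179 - 10064) = -19067/8794 + 34655/(-1801401/179) = -19067/8794 + 34655*(-179/1801401) = -19067/8794 - 6203245/1801401 = -88898649397/15841520394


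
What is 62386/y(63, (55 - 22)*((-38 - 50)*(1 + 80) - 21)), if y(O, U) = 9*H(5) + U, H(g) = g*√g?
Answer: -817662109/3092045598 - 155965*√5/3092045598 ≈ -0.26455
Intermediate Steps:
H(g) = g^(3/2)
y(O, U) = U + 45*√5 (y(O, U) = 9*5^(3/2) + U = 9*(5*√5) + U = 45*√5 + U = U + 45*√5)
62386/y(63, (55 - 22)*((-38 - 50)*(1 + 80) - 21)) = 62386/((55 - 22)*((-38 - 50)*(1 + 80) - 21) + 45*√5) = 62386/(33*(-88*81 - 21) + 45*√5) = 62386/(33*(-7128 - 21) + 45*√5) = 62386/(33*(-7149) + 45*√5) = 62386/(-235917 + 45*√5)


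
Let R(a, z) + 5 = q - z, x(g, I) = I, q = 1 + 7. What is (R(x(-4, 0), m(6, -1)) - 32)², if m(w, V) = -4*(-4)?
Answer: 2025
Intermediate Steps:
q = 8
m(w, V) = 16
R(a, z) = 3 - z (R(a, z) = -5 + (8 - z) = 3 - z)
(R(x(-4, 0), m(6, -1)) - 32)² = ((3 - 1*16) - 32)² = ((3 - 16) - 32)² = (-13 - 32)² = (-45)² = 2025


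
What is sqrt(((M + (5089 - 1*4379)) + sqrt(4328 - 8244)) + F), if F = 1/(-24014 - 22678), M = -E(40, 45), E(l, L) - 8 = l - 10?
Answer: sqrt(40695998831 + 121119048*I*sqrt(979))/7782 ≈ 25.951 + 1.2057*I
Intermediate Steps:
E(l, L) = -2 + l (E(l, L) = 8 + (l - 10) = 8 + (-10 + l) = -2 + l)
M = -38 (M = -(-2 + 40) = -1*38 = -38)
F = -1/46692 (F = 1/(-46692) = -1/46692 ≈ -2.1417e-5)
sqrt(((M + (5089 - 1*4379)) + sqrt(4328 - 8244)) + F) = sqrt(((-38 + (5089 - 1*4379)) + sqrt(4328 - 8244)) - 1/46692) = sqrt(((-38 + (5089 - 4379)) + sqrt(-3916)) - 1/46692) = sqrt(((-38 + 710) + 2*I*sqrt(979)) - 1/46692) = sqrt((672 + 2*I*sqrt(979)) - 1/46692) = sqrt(31377023/46692 + 2*I*sqrt(979))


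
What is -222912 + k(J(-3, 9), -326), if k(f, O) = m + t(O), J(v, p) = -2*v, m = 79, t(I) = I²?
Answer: -116557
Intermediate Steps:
k(f, O) = 79 + O²
-222912 + k(J(-3, 9), -326) = -222912 + (79 + (-326)²) = -222912 + (79 + 106276) = -222912 + 106355 = -116557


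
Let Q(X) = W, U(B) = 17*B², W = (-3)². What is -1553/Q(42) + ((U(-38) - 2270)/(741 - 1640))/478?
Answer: -333779384/1933749 ≈ -172.61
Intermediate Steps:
W = 9
Q(X) = 9
-1553/Q(42) + ((U(-38) - 2270)/(741 - 1640))/478 = -1553/9 + ((17*(-38)² - 2270)/(741 - 1640))/478 = -1553*⅑ + ((17*1444 - 2270)/(-899))*(1/478) = -1553/9 + ((24548 - 2270)*(-1/899))*(1/478) = -1553/9 + (22278*(-1/899))*(1/478) = -1553/9 - 22278/899*1/478 = -1553/9 - 11139/214861 = -333779384/1933749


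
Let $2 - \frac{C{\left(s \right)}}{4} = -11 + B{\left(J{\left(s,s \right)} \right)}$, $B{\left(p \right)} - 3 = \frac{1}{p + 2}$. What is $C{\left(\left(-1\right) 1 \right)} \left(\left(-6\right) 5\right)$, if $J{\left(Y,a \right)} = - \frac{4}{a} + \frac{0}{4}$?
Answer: $-1180$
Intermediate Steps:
$J{\left(Y,a \right)} = - \frac{4}{a}$ ($J{\left(Y,a \right)} = - \frac{4}{a} + 0 \cdot \frac{1}{4} = - \frac{4}{a} + 0 = - \frac{4}{a}$)
$B{\left(p \right)} = 3 + \frac{1}{2 + p}$ ($B{\left(p \right)} = 3 + \frac{1}{p + 2} = 3 + \frac{1}{2 + p}$)
$C{\left(s \right)} = 52 - \frac{4 \left(7 - \frac{12}{s}\right)}{2 - \frac{4}{s}}$ ($C{\left(s \right)} = 8 - 4 \left(-11 + \frac{7 + 3 \left(- \frac{4}{s}\right)}{2 - \frac{4}{s}}\right) = 8 - 4 \left(-11 + \frac{7 - \frac{12}{s}}{2 - \frac{4}{s}}\right) = 8 + \left(44 - \frac{4 \left(7 - \frac{12}{s}\right)}{2 - \frac{4}{s}}\right) = 52 - \frac{4 \left(7 - \frac{12}{s}\right)}{2 - \frac{4}{s}}$)
$C{\left(\left(-1\right) 1 \right)} \left(\left(-6\right) 5\right) = \frac{2 \left(-40 + 19 \left(\left(-1\right) 1\right)\right)}{-2 - 1} \left(\left(-6\right) 5\right) = \frac{2 \left(-40 + 19 \left(-1\right)\right)}{-2 - 1} \left(-30\right) = \frac{2 \left(-40 - 19\right)}{-3} \left(-30\right) = 2 \left(- \frac{1}{3}\right) \left(-59\right) \left(-30\right) = \frac{118}{3} \left(-30\right) = -1180$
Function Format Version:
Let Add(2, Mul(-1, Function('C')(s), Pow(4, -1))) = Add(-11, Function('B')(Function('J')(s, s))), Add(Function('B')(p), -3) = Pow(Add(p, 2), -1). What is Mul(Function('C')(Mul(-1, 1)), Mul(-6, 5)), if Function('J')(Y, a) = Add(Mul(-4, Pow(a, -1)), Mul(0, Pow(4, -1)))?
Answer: -1180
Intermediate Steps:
Function('J')(Y, a) = Mul(-4, Pow(a, -1)) (Function('J')(Y, a) = Add(Mul(-4, Pow(a, -1)), Mul(0, Rational(1, 4))) = Add(Mul(-4, Pow(a, -1)), 0) = Mul(-4, Pow(a, -1)))
Function('B')(p) = Add(3, Pow(Add(2, p), -1)) (Function('B')(p) = Add(3, Pow(Add(p, 2), -1)) = Add(3, Pow(Add(2, p), -1)))
Function('C')(s) = Add(52, Mul(-4, Pow(Add(2, Mul(-4, Pow(s, -1))), -1), Add(7, Mul(-12, Pow(s, -1))))) (Function('C')(s) = Add(8, Mul(-4, Add(-11, Mul(Pow(Add(2, Mul(-4, Pow(s, -1))), -1), Add(7, Mul(3, Mul(-4, Pow(s, -1)))))))) = Add(8, Mul(-4, Add(-11, Mul(Pow(Add(2, Mul(-4, Pow(s, -1))), -1), Add(7, Mul(-12, Pow(s, -1))))))) = Add(8, Add(44, Mul(-4, Pow(Add(2, Mul(-4, Pow(s, -1))), -1), Add(7, Mul(-12, Pow(s, -1)))))) = Add(52, Mul(-4, Pow(Add(2, Mul(-4, Pow(s, -1))), -1), Add(7, Mul(-12, Pow(s, -1))))))
Mul(Function('C')(Mul(-1, 1)), Mul(-6, 5)) = Mul(Mul(2, Pow(Add(-2, Mul(-1, 1)), -1), Add(-40, Mul(19, Mul(-1, 1)))), Mul(-6, 5)) = Mul(Mul(2, Pow(Add(-2, -1), -1), Add(-40, Mul(19, -1))), -30) = Mul(Mul(2, Pow(-3, -1), Add(-40, -19)), -30) = Mul(Mul(2, Rational(-1, 3), -59), -30) = Mul(Rational(118, 3), -30) = -1180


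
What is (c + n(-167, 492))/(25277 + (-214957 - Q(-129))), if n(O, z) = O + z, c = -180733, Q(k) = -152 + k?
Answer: 60136/63133 ≈ 0.95253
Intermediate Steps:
(c + n(-167, 492))/(25277 + (-214957 - Q(-129))) = (-180733 + (-167 + 492))/(25277 + (-214957 - (-152 - 129))) = (-180733 + 325)/(25277 + (-214957 - 1*(-281))) = -180408/(25277 + (-214957 + 281)) = -180408/(25277 - 214676) = -180408/(-189399) = -180408*(-1/189399) = 60136/63133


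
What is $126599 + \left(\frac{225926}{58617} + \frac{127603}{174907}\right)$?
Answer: $\frac{1298006233385714}{10252523619} \approx 1.266 \cdot 10^{5}$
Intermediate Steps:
$126599 + \left(\frac{225926}{58617} + \frac{127603}{174907}\right) = 126599 + \frac{46995743933}{10252523619} = \frac{1298006233385714}{10252523619}$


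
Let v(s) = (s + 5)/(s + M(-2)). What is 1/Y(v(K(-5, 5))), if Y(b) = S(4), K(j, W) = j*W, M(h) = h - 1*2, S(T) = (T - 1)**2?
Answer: 1/9 ≈ 0.11111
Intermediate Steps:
S(T) = (-1 + T)**2
M(h) = -2 + h (M(h) = h - 2 = -2 + h)
K(j, W) = W*j
v(s) = (5 + s)/(-4 + s) (v(s) = (s + 5)/(s + (-2 - 2)) = (5 + s)/(s - 4) = (5 + s)/(-4 + s))
Y(b) = 9 (Y(b) = (-1 + 4)**2 = 3**2 = 9)
1/Y(v(K(-5, 5))) = 1/9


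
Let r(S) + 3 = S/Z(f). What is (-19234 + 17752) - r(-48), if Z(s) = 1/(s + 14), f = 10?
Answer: -327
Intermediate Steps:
Z(s) = 1/(14 + s)
r(S) = -3 + 24*S (r(S) = -3 + S/(1/(14 + 10)) = -3 + S/(1/24) = -3 + S*24 = -3 + 24*S)
(-19234 + 17752) - r(-48) = (-19234 + 17752) - (-3 + 24*(-48)) = -1482 - (-3 - 1152) = -1482 - 1*(-1155) = -1482 + 1155 = -327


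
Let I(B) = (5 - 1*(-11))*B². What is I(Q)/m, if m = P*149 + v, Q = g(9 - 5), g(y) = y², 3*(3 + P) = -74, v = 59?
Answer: -6144/6095 ≈ -1.0080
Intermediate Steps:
P = -83/3 (P = -3 + (⅓)*(-74) = -3 - 74/3 = -83/3 ≈ -27.667)
Q = 16 (Q = (9 - 5)² = 4² = 16)
I(B) = 16*B² (I(B) = (5 + 11)*B² = 16*B²)
m = -12190/3 (m = -83/3*149 + 59 = -12367/3 + 59 = -12190/3 ≈ -4063.3)
I(Q)/m = (16*16²)/(-12190/3) = (16*256)*(-3/12190) = 4096*(-3/12190) = -6144/6095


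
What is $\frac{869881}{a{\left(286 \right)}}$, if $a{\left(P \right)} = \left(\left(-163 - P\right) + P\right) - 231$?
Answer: $- \frac{869881}{394} \approx -2207.8$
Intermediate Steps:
$a{\left(P \right)} = -394$ ($a{\left(P \right)} = -163 - 231 = -394$)
$\frac{869881}{a{\left(286 \right)}} = \frac{869881}{-394} = 869881 \left(- \frac{1}{394}\right) = - \frac{869881}{394}$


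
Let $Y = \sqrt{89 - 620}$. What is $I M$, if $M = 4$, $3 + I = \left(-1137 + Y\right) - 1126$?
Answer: $-9064 + 12 i \sqrt{59} \approx -9064.0 + 92.174 i$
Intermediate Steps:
$Y = 3 i \sqrt{59}$ ($Y = \sqrt{-531} = 3 i \sqrt{59} \approx 23.043 i$)
$I = -2266 + 3 i \sqrt{59}$ ($I = -3 - \left(2263 - 3 i \sqrt{59}\right) = -2266 + 3 i \sqrt{59} \approx -2266.0 + 23.043 i$)
$I M = \left(-2266 + 3 i \sqrt{59}\right) 4 = -9064 + 12 i \sqrt{59}$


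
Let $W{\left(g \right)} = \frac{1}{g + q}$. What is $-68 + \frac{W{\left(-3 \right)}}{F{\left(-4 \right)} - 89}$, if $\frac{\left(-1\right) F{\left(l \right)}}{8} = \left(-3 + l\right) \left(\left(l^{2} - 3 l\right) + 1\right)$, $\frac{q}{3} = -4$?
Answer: $- \frac{1565701}{23025} \approx -68.0$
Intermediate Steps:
$q = -12$ ($q = 3 \left(-4\right) = -12$)
$W{\left(g \right)} = \frac{1}{-12 + g}$ ($W{\left(g \right)} = \frac{1}{g - 12} = \frac{1}{-12 + g}$)
$F{\left(l \right)} = - 8 \left(-3 + l\right) \left(1 + l^{2} - 3 l\right)$ ($F{\left(l \right)} = - 8 \left(-3 + l\right) \left(\left(l^{2} - 3 l\right) + 1\right) = - 8 \left(-3 + l\right) \left(1 + l^{2} - 3 l\right)$)
$-68 + \frac{W{\left(-3 \right)}}{F{\left(-4 \right)} - 89} = -68 + \frac{1}{\left(-12 - 3\right) \left(\left(24 - -320 - 8 \left(-4\right)^{3} + 48 \left(-4\right)^{2}\right) - 89\right)} = -68 + \frac{1}{\left(-15\right) \left(\left(24 + 320 - -512 + 48 \cdot 16\right) - 89\right)} = -68 - \frac{1}{15 \left(\left(24 + 320 + 512 + 768\right) - 89\right)} = -68 - \frac{1}{15 \left(1624 - 89\right)} = -68 - \frac{1}{15 \cdot 1535} = -68 - \frac{1}{23025} = - \frac{1565701}{23025}$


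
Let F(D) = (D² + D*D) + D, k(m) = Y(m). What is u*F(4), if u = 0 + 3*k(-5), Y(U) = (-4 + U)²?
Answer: 8748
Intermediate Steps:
k(m) = (-4 + m)²
u = 243 (u = 0 + 3*(-4 - 5)² = 0 + 3*(-9)² = 0 + 3*81 = 0 + 243 = 243)
F(D) = D + 2*D² (F(D) = (D² + D²) + D = 2*D² + D = D + 2*D²)
u*F(4) = 243*(4*(1 + 2*4)) = 243*(4*(1 + 8)) = 243*(4*9) = 243*36 = 8748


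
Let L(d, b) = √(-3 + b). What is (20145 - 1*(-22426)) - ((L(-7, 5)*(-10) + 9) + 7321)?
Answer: 35241 + 10*√2 ≈ 35255.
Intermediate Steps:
(20145 - 1*(-22426)) - ((L(-7, 5)*(-10) + 9) + 7321) = (20145 - 1*(-22426)) - ((√(-3 + 5)*(-10) + 9) + 7321) = (20145 + 22426) - ((√2*(-10) + 9) + 7321) = 42571 - ((-10*√2 + 9) + 7321) = 42571 - ((9 - 10*√2) + 7321) = 42571 - (7330 - 10*√2) = 42571 + (-7330 + 10*√2) = 35241 + 10*√2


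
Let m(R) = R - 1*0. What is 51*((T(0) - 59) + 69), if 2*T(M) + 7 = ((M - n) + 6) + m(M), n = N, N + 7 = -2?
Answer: 714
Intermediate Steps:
N = -9 (N = -7 - 2 = -9)
n = -9
m(R) = R (m(R) = R + 0 = R)
T(M) = 4 + M (T(M) = -7/2 + (((M - 1*(-9)) + 6) + M)/2 = -7/2 + (((M + 9) + 6) + M)/2 = -7/2 + (((9 + M) + 6) + M)/2 = -7/2 + ((15 + M) + M)/2 = -7/2 + (15 + 2*M)/2 = -7/2 + (15/2 + M) = 4 + M)
51*((T(0) - 59) + 69) = 51*(((4 + 0) - 59) + 69) = 51*((4 - 59) + 69) = 51*(-55 + 69) = 51*14 = 714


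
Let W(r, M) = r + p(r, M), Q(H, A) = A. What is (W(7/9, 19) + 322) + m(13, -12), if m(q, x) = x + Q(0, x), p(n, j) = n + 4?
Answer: 2732/9 ≈ 303.56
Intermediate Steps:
p(n, j) = 4 + n
W(r, M) = 4 + 2*r (W(r, M) = r + (4 + r) = 4 + 2*r)
m(q, x) = 2*x (m(q, x) = x + x = 2*x)
(W(7/9, 19) + 322) + m(13, -12) = ((4 + 2*(7/9)) + 322) + 2*(-12) = ((4 + 2*(7*(1/9))) + 322) - 24 = ((4 + 2*(7/9)) + 322) - 24 = ((4 + 14/9) + 322) - 24 = (50/9 + 322) - 24 = 2948/9 - 24 = 2732/9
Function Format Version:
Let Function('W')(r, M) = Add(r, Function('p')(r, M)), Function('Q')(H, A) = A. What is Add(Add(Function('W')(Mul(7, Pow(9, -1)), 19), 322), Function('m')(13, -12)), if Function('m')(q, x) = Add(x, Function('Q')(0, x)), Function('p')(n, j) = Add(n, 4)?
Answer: Rational(2732, 9) ≈ 303.56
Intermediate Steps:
Function('p')(n, j) = Add(4, n)
Function('W')(r, M) = Add(4, Mul(2, r)) (Function('W')(r, M) = Add(r, Add(4, r)) = Add(4, Mul(2, r)))
Function('m')(q, x) = Mul(2, x) (Function('m')(q, x) = Add(x, x) = Mul(2, x))
Add(Add(Function('W')(Mul(7, Pow(9, -1)), 19), 322), Function('m')(13, -12)) = Add(Add(Add(4, Mul(2, Mul(7, Pow(9, -1)))), 322), Mul(2, -12)) = Add(Add(Add(4, Mul(2, Mul(7, Rational(1, 9)))), 322), -24) = Add(Add(Add(4, Mul(2, Rational(7, 9))), 322), -24) = Add(Add(Add(4, Rational(14, 9)), 322), -24) = Add(Add(Rational(50, 9), 322), -24) = Add(Rational(2948, 9), -24) = Rational(2732, 9)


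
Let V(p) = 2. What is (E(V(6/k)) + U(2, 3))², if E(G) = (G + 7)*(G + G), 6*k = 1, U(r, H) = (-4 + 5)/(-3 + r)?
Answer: 1225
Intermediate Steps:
U(r, H) = 1/(-3 + r)
k = ⅙ (k = (⅙)*1 = ⅙ ≈ 0.16667)
E(G) = 2*G*(7 + G) (E(G) = (7 + G)*(2*G) = 2*G*(7 + G))
(E(V(6/k)) + U(2, 3))² = (2*2*(7 + 2) + 1/(-3 + 2))² = (2*2*9 + 1/(-1))² = (36 - 1)² = 35² = 1225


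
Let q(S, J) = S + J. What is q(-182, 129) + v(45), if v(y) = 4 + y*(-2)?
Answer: -139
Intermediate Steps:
v(y) = 4 - 2*y
q(S, J) = J + S
q(-182, 129) + v(45) = (129 - 182) + (4 - 2*45) = -53 + (4 - 90) = -53 - 86 = -139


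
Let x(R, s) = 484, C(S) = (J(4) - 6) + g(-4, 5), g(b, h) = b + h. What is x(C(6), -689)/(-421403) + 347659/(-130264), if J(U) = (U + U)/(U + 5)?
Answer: -146567593353/54893640392 ≈ -2.6700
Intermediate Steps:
J(U) = 2*U/(5 + U) (J(U) = (2*U)/(5 + U) = 2*U/(5 + U))
C(S) = -37/9 (C(S) = (2*4/(5 + 4) - 6) + (-4 + 5) = (2*4/9 - 6) + 1 = (2*4*(⅑) - 6) + 1 = (8/9 - 6) + 1 = -46/9 + 1 = -37/9)
x(C(6), -689)/(-421403) + 347659/(-130264) = 484/(-421403) + 347659/(-130264) = 484*(-1/421403) + 347659*(-1/130264) = -484/421403 - 347659/130264 = -146567593353/54893640392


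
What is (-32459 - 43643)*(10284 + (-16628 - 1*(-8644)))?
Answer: -175034600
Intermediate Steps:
(-32459 - 43643)*(10284 + (-16628 - 1*(-8644))) = -76102*(10284 + (-16628 + 8644)) = -76102*(10284 - 7984) = -76102*2300 = -175034600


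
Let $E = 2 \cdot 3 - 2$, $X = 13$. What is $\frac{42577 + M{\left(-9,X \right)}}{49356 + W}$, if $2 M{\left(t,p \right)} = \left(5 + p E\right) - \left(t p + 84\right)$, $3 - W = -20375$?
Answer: $\frac{21311}{34867} \approx 0.61121$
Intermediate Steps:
$W = 20378$ ($W = 3 - -20375 = 3 + 20375 = 20378$)
$E = 4$ ($E = 6 - 2 = 4$)
$M{\left(t,p \right)} = - \frac{79}{2} + 2 p - \frac{p t}{2}$ ($M{\left(t,p \right)} = \frac{\left(5 + p 4\right) - \left(t p + 84\right)}{2} = \frac{\left(5 + 4 p\right) - \left(p t + 84\right)}{2} = \frac{\left(5 + 4 p\right) - \left(84 + p t\right)}{2} = \frac{-79 + 4 p - p t}{2} = - \frac{79}{2} + 2 p - \frac{p t}{2}$)
$\frac{42577 + M{\left(-9,X \right)}}{49356 + W} = \frac{42577 - \left(\frac{27}{2} - \frac{117}{2}\right)}{49356 + 20378} = \frac{42577 + \left(- \frac{79}{2} + 26 + \frac{117}{2}\right)}{69734} = \left(42577 + 45\right) \frac{1}{69734} = 42622 \cdot \frac{1}{69734} = \frac{21311}{34867}$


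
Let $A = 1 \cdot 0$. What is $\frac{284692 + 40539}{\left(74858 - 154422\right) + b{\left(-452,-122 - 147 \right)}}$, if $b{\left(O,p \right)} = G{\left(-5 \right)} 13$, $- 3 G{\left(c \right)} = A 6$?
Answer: $- \frac{325231}{79564} \approx -4.0877$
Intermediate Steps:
$A = 0$
$G{\left(c \right)} = 0$ ($G{\left(c \right)} = - \frac{0 \cdot 6}{3} = \left(- \frac{1}{3}\right) 0 = 0$)
$b{\left(O,p \right)} = 0$ ($b{\left(O,p \right)} = 0 \cdot 13 = 0$)
$\frac{284692 + 40539}{\left(74858 - 154422\right) + b{\left(-452,-122 - 147 \right)}} = \frac{284692 + 40539}{\left(74858 - 154422\right) + 0} = \frac{325231}{\left(74858 - 154422\right) + 0} = \frac{325231}{-79564 + 0} = \frac{325231}{-79564} = 325231 \left(- \frac{1}{79564}\right) = - \frac{325231}{79564}$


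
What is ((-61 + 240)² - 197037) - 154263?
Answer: -319259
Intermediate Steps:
((-61 + 240)² - 197037) - 154263 = (179² - 197037) - 154263 = (32041 - 197037) - 154263 = -164996 - 154263 = -319259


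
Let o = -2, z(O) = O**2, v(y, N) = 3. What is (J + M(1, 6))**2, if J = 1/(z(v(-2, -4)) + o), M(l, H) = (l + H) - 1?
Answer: 1849/49 ≈ 37.735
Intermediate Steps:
M(l, H) = -1 + H + l (M(l, H) = (H + l) - 1 = -1 + H + l)
J = 1/7 (J = 1/(3**2 - 2) = 1/(9 - 2) = 1/7 ≈ 0.14286)
(J + M(1, 6))**2 = (1/7 + (-1 + 6 + 1))**2 = (1/7 + 6)**2 = (43/7)**2 = 1849/49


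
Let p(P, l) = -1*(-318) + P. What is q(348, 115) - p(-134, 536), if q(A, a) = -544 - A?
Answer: -1076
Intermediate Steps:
p(P, l) = 318 + P
q(348, 115) - p(-134, 536) = (-544 - 1*348) - (318 - 134) = (-544 - 348) - 1*184 = -892 - 184 = -1076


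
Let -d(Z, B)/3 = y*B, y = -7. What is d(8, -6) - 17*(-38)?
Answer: 520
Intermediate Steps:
d(Z, B) = 21*B (d(Z, B) = -(-21)*B = 21*B)
d(8, -6) - 17*(-38) = 21*(-6) - 17*(-38) = -126 + 646 = 520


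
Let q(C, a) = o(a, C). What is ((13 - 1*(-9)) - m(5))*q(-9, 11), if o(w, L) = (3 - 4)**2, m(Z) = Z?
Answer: 17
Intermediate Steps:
o(w, L) = 1 (o(w, L) = (-1)**2 = 1)
q(C, a) = 1
((13 - 1*(-9)) - m(5))*q(-9, 11) = ((13 - 1*(-9)) - 1*5)*1 = ((13 + 9) - 5)*1 = (22 - 5)*1 = 17*1 = 17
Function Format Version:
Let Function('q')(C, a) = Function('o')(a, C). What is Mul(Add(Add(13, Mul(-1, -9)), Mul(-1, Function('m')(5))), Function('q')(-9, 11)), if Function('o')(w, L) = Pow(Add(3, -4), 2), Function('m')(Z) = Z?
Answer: 17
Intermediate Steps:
Function('o')(w, L) = 1 (Function('o')(w, L) = Pow(-1, 2) = 1)
Function('q')(C, a) = 1
Mul(Add(Add(13, Mul(-1, -9)), Mul(-1, Function('m')(5))), Function('q')(-9, 11)) = Mul(Add(Add(13, Mul(-1, -9)), Mul(-1, 5)), 1) = Mul(Add(Add(13, 9), -5), 1) = Mul(Add(22, -5), 1) = Mul(17, 1) = 17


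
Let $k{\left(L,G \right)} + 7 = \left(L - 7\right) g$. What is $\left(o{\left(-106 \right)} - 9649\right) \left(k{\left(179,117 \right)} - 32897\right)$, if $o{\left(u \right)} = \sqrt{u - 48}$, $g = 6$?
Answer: $307532928 - 31872 i \sqrt{154} \approx 3.0753 \cdot 10^{8} - 3.9552 \cdot 10^{5} i$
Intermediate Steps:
$o{\left(u \right)} = \sqrt{-48 + u}$
$k{\left(L,G \right)} = -49 + 6 L$ ($k{\left(L,G \right)} = -7 + \left(L - 7\right) 6 = -7 + \left(-7 + L\right) 6 = -7 + \left(-42 + 6 L\right) = -49 + 6 L$)
$\left(o{\left(-106 \right)} - 9649\right) \left(k{\left(179,117 \right)} - 32897\right) = \left(\sqrt{-48 - 106} - 9649\right) \left(\left(-49 + 6 \cdot 179\right) - 32897\right) = \left(\sqrt{-154} - 9649\right) \left(\left(-49 + 1074\right) - 32897\right) = \left(i \sqrt{154} - 9649\right) \left(1025 - 32897\right) = \left(-9649 + i \sqrt{154}\right) \left(-31872\right) = 307532928 - 31872 i \sqrt{154}$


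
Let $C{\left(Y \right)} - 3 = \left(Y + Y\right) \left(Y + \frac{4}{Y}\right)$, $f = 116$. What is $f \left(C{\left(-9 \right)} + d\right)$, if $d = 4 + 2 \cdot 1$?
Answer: $20764$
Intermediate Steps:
$C{\left(Y \right)} = 3 + 2 Y \left(Y + \frac{4}{Y}\right)$ ($C{\left(Y \right)} = 3 + \left(Y + Y\right) \left(Y + \frac{4}{Y}\right) = 3 + 2 Y \left(Y + \frac{4}{Y}\right)$)
$d = 6$ ($d = 4 + 2 = 6$)
$f \left(C{\left(-9 \right)} + d\right) = 116 \left(\left(11 + 2 \left(-9\right)^{2}\right) + 6\right) = 116 \left(\left(11 + 2 \cdot 81\right) + 6\right) = 116 \left(\left(11 + 162\right) + 6\right) = 116 \left(173 + 6\right) = 116 \cdot 179 = 20764$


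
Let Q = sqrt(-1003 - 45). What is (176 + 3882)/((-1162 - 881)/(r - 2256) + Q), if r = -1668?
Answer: 401628376/199272137 - 1542819136*I*sqrt(262)/199272137 ≈ 2.0155 - 125.32*I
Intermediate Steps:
Q = 2*I*sqrt(262) (Q = sqrt(-1048) = 2*I*sqrt(262) ≈ 32.373*I)
(176 + 3882)/((-1162 - 881)/(r - 2256) + Q) = (176 + 3882)/((-1162 - 881)/(-1668 - 2256) + 2*I*sqrt(262)) = 4058/(-2043/(-3924) + 2*I*sqrt(262)) = 4058/(-2043*(-1/3924) + 2*I*sqrt(262)) = 4058/(227/436 + 2*I*sqrt(262))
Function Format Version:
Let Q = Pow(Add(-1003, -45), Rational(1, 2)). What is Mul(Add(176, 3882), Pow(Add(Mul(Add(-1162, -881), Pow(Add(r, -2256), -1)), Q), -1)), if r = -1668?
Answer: Add(Rational(401628376, 199272137), Mul(Rational(-1542819136, 199272137), I, Pow(262, Rational(1, 2)))) ≈ Add(2.0155, Mul(-125.32, I))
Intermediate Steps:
Q = Mul(2, I, Pow(262, Rational(1, 2))) (Q = Pow(-1048, Rational(1, 2)) = Mul(2, I, Pow(262, Rational(1, 2))) ≈ Mul(32.373, I))
Mul(Add(176, 3882), Pow(Add(Mul(Add(-1162, -881), Pow(Add(r, -2256), -1)), Q), -1)) = Mul(Add(176, 3882), Pow(Add(Mul(Add(-1162, -881), Pow(Add(-1668, -2256), -1)), Mul(2, I, Pow(262, Rational(1, 2)))), -1)) = Mul(4058, Pow(Add(Mul(-2043, Pow(-3924, -1)), Mul(2, I, Pow(262, Rational(1, 2)))), -1)) = Mul(4058, Pow(Add(Mul(-2043, Rational(-1, 3924)), Mul(2, I, Pow(262, Rational(1, 2)))), -1)) = Mul(4058, Pow(Add(Rational(227, 436), Mul(2, I, Pow(262, Rational(1, 2)))), -1))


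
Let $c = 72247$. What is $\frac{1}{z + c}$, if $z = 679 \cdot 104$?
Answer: $\frac{1}{142863} \approx 6.9997 \cdot 10^{-6}$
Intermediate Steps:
$z = 70616$
$\frac{1}{z + c} = \frac{1}{70616 + 72247} = \frac{1}{142863}$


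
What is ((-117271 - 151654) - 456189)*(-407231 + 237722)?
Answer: 122913349026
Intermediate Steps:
((-117271 - 151654) - 456189)*(-407231 + 237722) = (-268925 - 456189)*(-169509) = -725114*(-169509) = 122913349026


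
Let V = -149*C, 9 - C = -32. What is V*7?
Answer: -42763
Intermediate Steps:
C = 41 (C = 9 - 1*(-32) = 9 + 32 = 41)
V = -6109 (V = -149*41 = -6109)
V*7 = -6109*7 = -42763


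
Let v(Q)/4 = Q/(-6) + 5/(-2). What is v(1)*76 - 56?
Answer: -2600/3 ≈ -866.67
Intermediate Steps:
v(Q) = -10 - 2*Q/3 (v(Q) = 4*(Q/(-6) + 5/(-2)) = 4*(Q*(-⅙) + 5*(-½)) = 4*(-Q/6 - 5/2) = 4*(-5/2 - Q/6) = -10 - 2*Q/3)
v(1)*76 - 56 = (-10 - ⅔*1)*76 - 56 = (-10 - ⅔)*76 - 56 = -32/3*76 - 56 = -2432/3 - 56 = -2600/3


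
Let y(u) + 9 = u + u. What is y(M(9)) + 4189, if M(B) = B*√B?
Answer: 4234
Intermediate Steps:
M(B) = B^(3/2)
y(u) = -9 + 2*u (y(u) = -9 + (u + u) = -9 + 2*u)
y(M(9)) + 4189 = (-9 + 2*9^(3/2)) + 4189 = (-9 + 2*27) + 4189 = (-9 + 54) + 4189 = 45 + 4189 = 4234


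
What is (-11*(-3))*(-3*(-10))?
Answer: 990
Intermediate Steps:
(-11*(-3))*(-3*(-10)) = 33*30 = 990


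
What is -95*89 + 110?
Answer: -8345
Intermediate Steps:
-95*89 + 110 = -8455 + 110 = -8345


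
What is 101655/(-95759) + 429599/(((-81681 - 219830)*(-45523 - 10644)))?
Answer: -1721483068327094/1621675632982783 ≈ -1.0615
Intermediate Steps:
101655/(-95759) + 429599/(((-81681 - 219830)*(-45523 - 10644))) = 101655*(-1/95759) + 429599/((-301511*(-56167))) = -101655/95759 + 429599/16934968337 = -1721483068327094/1621675632982783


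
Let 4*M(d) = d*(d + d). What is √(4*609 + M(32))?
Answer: 2*√737 ≈ 54.295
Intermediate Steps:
M(d) = d²/2 (M(d) = (d*(d + d))/4 = (d*(2*d))/4 = (2*d²)/4 = d²/2)
√(4*609 + M(32)) = √(4*609 + (½)*32²) = √(2436 + (½)*1024) = √(2436 + 512) = √2948 = 2*√737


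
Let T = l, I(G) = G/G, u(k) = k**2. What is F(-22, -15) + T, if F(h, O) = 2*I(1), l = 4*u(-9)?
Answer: 326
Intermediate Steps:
I(G) = 1
l = 324 (l = 4*(-9)**2 = 4*81 = 324)
F(h, O) = 2 (F(h, O) = 2*1 = 2)
T = 324
F(-22, -15) + T = 2 + 324 = 326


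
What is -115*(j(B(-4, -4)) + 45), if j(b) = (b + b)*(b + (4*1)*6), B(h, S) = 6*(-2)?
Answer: 27945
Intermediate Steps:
B(h, S) = -12
j(b) = 2*b*(24 + b) (j(b) = (2*b)*(b + 4*6) = (2*b)*(b + 24) = (2*b)*(24 + b) = 2*b*(24 + b))
-115*(j(B(-4, -4)) + 45) = -115*(2*(-12)*(24 - 12) + 45) = -115*(2*(-12)*12 + 45) = -115*(-288 + 45) = -115*(-243) = 27945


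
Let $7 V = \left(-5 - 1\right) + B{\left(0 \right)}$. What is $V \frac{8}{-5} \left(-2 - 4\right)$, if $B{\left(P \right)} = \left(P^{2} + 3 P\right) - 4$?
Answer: $- \frac{96}{7} \approx -13.714$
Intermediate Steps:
$B{\left(P \right)} = -4 + P^{2} + 3 P$
$V = - \frac{10}{7}$ ($V = \frac{\left(-5 - 1\right) + \left(-4 + 0^{2} + 3 \cdot 0\right)}{7} = \frac{-6 + \left(-4 + 0 + 0\right)}{7} = \frac{-6 - 4}{7} = \frac{1}{7} \left(-10\right) = - \frac{10}{7} \approx -1.4286$)
$V \frac{8}{-5} \left(-2 - 4\right) = - \frac{10 \frac{8}{-5}}{7} \left(-2 - 4\right) = - \frac{10 \cdot 8 \left(- \frac{1}{5}\right)}{7} \left(-2 - 4\right) = \left(- \frac{10}{7}\right) \left(- \frac{8}{5}\right) \left(-6\right) = \frac{16}{7} \left(-6\right) = - \frac{96}{7}$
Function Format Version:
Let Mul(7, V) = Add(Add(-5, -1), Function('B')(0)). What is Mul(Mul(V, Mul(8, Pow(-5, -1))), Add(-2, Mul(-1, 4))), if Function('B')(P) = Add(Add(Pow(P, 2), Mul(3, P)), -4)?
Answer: Rational(-96, 7) ≈ -13.714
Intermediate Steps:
Function('B')(P) = Add(-4, Pow(P, 2), Mul(3, P))
V = Rational(-10, 7) (V = Mul(Rational(1, 7), Add(Add(-5, -1), Add(-4, Pow(0, 2), Mul(3, 0)))) = Mul(Rational(1, 7), Add(-6, Add(-4, 0, 0))) = Mul(Rational(1, 7), Add(-6, -4)) = Mul(Rational(1, 7), -10) = Rational(-10, 7) ≈ -1.4286)
Mul(Mul(V, Mul(8, Pow(-5, -1))), Add(-2, Mul(-1, 4))) = Mul(Mul(Rational(-10, 7), Mul(8, Pow(-5, -1))), Add(-2, Mul(-1, 4))) = Mul(Mul(Rational(-10, 7), Mul(8, Rational(-1, 5))), Add(-2, -4)) = Mul(Mul(Rational(-10, 7), Rational(-8, 5)), -6) = Mul(Rational(16, 7), -6) = Rational(-96, 7)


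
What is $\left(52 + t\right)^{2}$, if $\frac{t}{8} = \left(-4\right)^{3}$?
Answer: $211600$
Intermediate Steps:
$t = -512$ ($t = 8 \left(-4\right)^{3} = 8 \left(-64\right) = -512$)
$\left(52 + t\right)^{2} = \left(52 - 512\right)^{2} = \left(-460\right)^{2} = 211600$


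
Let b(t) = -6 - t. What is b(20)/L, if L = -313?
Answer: 26/313 ≈ 0.083067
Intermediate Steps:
b(20)/L = (-6 - 1*20)/(-313) = (-6 - 20)*(-1/313) = -26*(-1/313) = 26/313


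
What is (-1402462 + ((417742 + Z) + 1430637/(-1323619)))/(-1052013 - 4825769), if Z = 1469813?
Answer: -321038440465/3889971966529 ≈ -0.082530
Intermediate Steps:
(-1402462 + ((417742 + Z) + 1430637/(-1323619)))/(-1052013 - 4825769) = (-1402462 + ((417742 + 1469813) + 1430637/(-1323619)))/(-1052013 - 4825769) = (-1402462 + (1887555 + 1430637*(-1/1323619)))/(-5877782) = (-1402462 + (1887555 - 1430637/1323619))*(-1/5877782) = (-1402462 + 2498402230908/1323619)*(-1/5877782) = (642076880930/1323619)*(-1/5877782) = -321038440465/3889971966529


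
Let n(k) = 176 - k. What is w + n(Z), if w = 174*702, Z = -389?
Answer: 122713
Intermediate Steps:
w = 122148
w + n(Z) = 122148 + (176 - 1*(-389)) = 122148 + (176 + 389) = 122148 + 565 = 122713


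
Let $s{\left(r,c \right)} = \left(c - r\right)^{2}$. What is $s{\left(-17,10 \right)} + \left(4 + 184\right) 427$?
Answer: $81005$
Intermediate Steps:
$s{\left(-17,10 \right)} + \left(4 + 184\right) 427 = \left(10 - -17\right)^{2} + \left(4 + 184\right) 427 = \left(10 + 17\right)^{2} + 188 \cdot 427 = 27^{2} + 80276 = 729 + 80276 = 81005$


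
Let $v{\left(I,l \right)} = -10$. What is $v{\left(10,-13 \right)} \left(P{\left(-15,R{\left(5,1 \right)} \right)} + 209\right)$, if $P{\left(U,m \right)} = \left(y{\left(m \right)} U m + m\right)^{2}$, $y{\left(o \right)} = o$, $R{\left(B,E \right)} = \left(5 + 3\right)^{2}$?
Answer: $-37670135850$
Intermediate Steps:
$R{\left(B,E \right)} = 64$ ($R{\left(B,E \right)} = 8^{2} = 64$)
$P{\left(U,m \right)} = \left(m + U m^{2}\right)^{2}$ ($P{\left(U,m \right)} = \left(m U m + m\right)^{2} = \left(U m m + m\right)^{2} = \left(U m^{2} + m\right)^{2} = \left(m + U m^{2}\right)^{2}$)
$v{\left(10,-13 \right)} \left(P{\left(-15,R{\left(5,1 \right)} \right)} + 209\right) = - 10 \left(64^{2} \left(1 - 960\right)^{2} + 209\right) = - 10 \left(4096 \left(1 - 960\right)^{2} + 209\right) = - 10 \left(4096 \left(-959\right)^{2} + 209\right) = - 10 \left(4096 \cdot 919681 + 209\right) = - 10 \left(3767013376 + 209\right) = \left(-10\right) 3767013585 = -37670135850$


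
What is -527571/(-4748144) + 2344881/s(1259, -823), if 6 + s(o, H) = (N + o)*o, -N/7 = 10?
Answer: 11923577421459/7107710420080 ≈ 1.6776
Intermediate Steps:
N = -70 (N = -7*10 = -70)
s(o, H) = -6 + o*(-70 + o) (s(o, H) = -6 + (-70 + o)*o = -6 + o*(-70 + o))
-527571/(-4748144) + 2344881/s(1259, -823) = -527571/(-4748144) + 2344881/(-6 + 1259**2 - 70*1259) = -527571*(-1/4748144) + 2344881/(-6 + 1585081 - 88130) = 527571/4748144 + 2344881/1496945 = 11923577421459/7107710420080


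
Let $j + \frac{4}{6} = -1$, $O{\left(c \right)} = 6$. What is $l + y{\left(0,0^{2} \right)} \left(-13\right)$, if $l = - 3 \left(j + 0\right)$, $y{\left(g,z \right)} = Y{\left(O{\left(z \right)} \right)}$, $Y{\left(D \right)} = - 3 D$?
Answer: $239$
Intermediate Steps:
$y{\left(g,z \right)} = -18$ ($y{\left(g,z \right)} = \left(-3\right) 6 = -18$)
$j = - \frac{5}{3}$ ($j = - \frac{2}{3} - 1 = - \frac{5}{3} \approx -1.6667$)
$l = 5$ ($l = - 3 \left(- \frac{5}{3} + 0\right) = \left(-3\right) \left(- \frac{5}{3}\right) = 5$)
$l + y{\left(0,0^{2} \right)} \left(-13\right) = 5 - -234 = 5 + 234 = 239$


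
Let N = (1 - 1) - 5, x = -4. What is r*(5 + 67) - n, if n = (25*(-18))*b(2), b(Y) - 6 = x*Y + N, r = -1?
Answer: -3222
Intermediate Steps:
N = -5 (N = 0 - 5 = -5)
b(Y) = 1 - 4*Y (b(Y) = 6 + (-4*Y - 5) = 6 + (-5 - 4*Y) = 1 - 4*Y)
n = 3150 (n = (25*(-18))*(1 - 4*2) = -450*(1 - 8) = -450*(-7) = 3150)
r*(5 + 67) - n = -(5 + 67) - 1*3150 = -1*72 - 3150 = -72 - 3150 = -3222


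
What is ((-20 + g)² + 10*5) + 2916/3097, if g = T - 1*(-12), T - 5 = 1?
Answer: 170154/3097 ≈ 54.942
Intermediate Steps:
T = 6 (T = 5 + 1 = 6)
g = 18 (g = 6 - 1*(-12) = 6 + 12 = 18)
((-20 + g)² + 10*5) + 2916/3097 = ((-20 + 18)² + 10*5) + 2916/3097 = ((-2)² + 50) + 2916*(1/3097) = (4 + 50) + 2916/3097 = 54 + 2916/3097 = 170154/3097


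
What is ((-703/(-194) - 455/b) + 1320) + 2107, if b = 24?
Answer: 7942357/2328 ≈ 3411.7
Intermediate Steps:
((-703/(-194) - 455/b) + 1320) + 2107 = ((-703/(-194) - 455/24) + 1320) + 2107 = ((-703*(-1/194) - 455*1/24) + 1320) + 2107 = ((703/194 - 455/24) + 1320) + 2107 = (-35699/2328 + 1320) + 2107 = 3037261/2328 + 2107 = 7942357/2328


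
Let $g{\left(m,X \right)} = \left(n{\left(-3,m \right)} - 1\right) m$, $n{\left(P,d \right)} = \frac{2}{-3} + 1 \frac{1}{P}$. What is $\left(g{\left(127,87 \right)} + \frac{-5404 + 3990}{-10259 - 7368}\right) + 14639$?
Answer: $\frac{253565809}{17627} \approx 14385.0$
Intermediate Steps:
$n{\left(P,d \right)} = - \frac{2}{3} + \frac{1}{P}$ ($n{\left(P,d \right)} = 2 \left(- \frac{1}{3}\right) + \frac{1}{P} = - \frac{2}{3} + \frac{1}{P}$)
$g{\left(m,X \right)} = - 2 m$ ($g{\left(m,X \right)} = \left(\left(- \frac{2}{3} + \frac{1}{-3}\right) - 1\right) m = \left(\left(- \frac{2}{3} - \frac{1}{3}\right) - 1\right) m = \left(-1 - 1\right) m = - 2 m$)
$\left(g{\left(127,87 \right)} + \frac{-5404 + 3990}{-10259 - 7368}\right) + 14639 = \left(\left(-2\right) 127 + \frac{-5404 + 3990}{-10259 - 7368}\right) + 14639 = \left(-254 - \frac{1414}{-17627}\right) + 14639 = \left(-254 - - \frac{1414}{17627}\right) + 14639 = \left(-254 + \frac{1414}{17627}\right) + 14639 = - \frac{4475844}{17627} + 14639 = \frac{253565809}{17627}$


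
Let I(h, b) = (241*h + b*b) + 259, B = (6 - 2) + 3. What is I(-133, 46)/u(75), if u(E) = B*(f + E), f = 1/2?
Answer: -59356/1057 ≈ -56.155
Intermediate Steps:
B = 7 (B = 4 + 3 = 7)
I(h, b) = 259 + b**2 + 241*h (I(h, b) = (241*h + b**2) + 259 = (b**2 + 241*h) + 259 = 259 + b**2 + 241*h)
f = 1/2 ≈ 0.50000
u(E) = 7/2 + 7*E (u(E) = 7*(1/2 + E) = 7/2 + 7*E)
I(-133, 46)/u(75) = (259 + 46**2 + 241*(-133))/(7/2 + 7*75) = (259 + 2116 - 32053)/(7/2 + 525) = -29678/1057/2 = -29678*2/1057 = -59356/1057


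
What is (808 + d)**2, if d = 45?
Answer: 727609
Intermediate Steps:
(808 + d)**2 = (808 + 45)**2 = 853**2 = 727609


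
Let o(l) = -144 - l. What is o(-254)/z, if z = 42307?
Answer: 110/42307 ≈ 0.0026000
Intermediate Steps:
o(-254)/z = (-144 - 1*(-254))/42307 = (-144 + 254)*(1/42307) = 110*(1/42307) = 110/42307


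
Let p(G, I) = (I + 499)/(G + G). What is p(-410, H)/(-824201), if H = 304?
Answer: 803/675844820 ≈ 1.1881e-6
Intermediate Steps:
p(G, I) = (499 + I)/(2*G) (p(G, I) = (499 + I)/((2*G)) = (499 + I)*(1/(2*G)) = (499 + I)/(2*G))
p(-410, H)/(-824201) = ((½)*(499 + 304)/(-410))/(-824201) = ((½)*(-1/410)*803)*(-1/824201) = -803/820*(-1/824201) = 803/675844820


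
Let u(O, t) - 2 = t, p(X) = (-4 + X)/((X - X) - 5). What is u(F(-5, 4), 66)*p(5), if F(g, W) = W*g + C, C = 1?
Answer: -68/5 ≈ -13.600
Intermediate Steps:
p(X) = ⅘ - X/5 (p(X) = (-4 + X)/(0 - 5) = (-4 + X)/(-5) = (-4 + X)*(-⅕) = ⅘ - X/5)
F(g, W) = 1 + W*g (F(g, W) = W*g + 1 = 1 + W*g)
u(O, t) = 2 + t
u(F(-5, 4), 66)*p(5) = (2 + 66)*(⅘ - ⅕*5) = 68*(⅘ - 1) = 68*(-⅕) = -68/5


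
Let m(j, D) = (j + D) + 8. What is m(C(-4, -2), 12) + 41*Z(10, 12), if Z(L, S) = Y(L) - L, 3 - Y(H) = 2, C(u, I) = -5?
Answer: -354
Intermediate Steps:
Y(H) = 1 (Y(H) = 3 - 1*2 = 3 - 2 = 1)
Z(L, S) = 1 - L
m(j, D) = 8 + D + j (m(j, D) = (D + j) + 8 = 8 + D + j)
m(C(-4, -2), 12) + 41*Z(10, 12) = (8 + 12 - 5) + 41*(1 - 1*10) = 15 + 41*(1 - 10) = 15 + 41*(-9) = 15 - 369 = -354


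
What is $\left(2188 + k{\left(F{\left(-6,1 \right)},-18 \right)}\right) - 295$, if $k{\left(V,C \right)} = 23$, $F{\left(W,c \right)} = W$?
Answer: $1916$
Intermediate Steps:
$\left(2188 + k{\left(F{\left(-6,1 \right)},-18 \right)}\right) - 295 = \left(2188 + 23\right) - 295 = 2211 - 295 = 1916$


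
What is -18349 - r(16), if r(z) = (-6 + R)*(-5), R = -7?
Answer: -18414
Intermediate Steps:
r(z) = 65 (r(z) = (-6 - 7)*(-5) = -13*(-5) = 65)
-18349 - r(16) = -18349 - 1*65 = -18349 - 65 = -18414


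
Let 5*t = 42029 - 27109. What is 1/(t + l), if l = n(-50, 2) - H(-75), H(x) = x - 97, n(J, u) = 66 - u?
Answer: 1/3220 ≈ 0.00031056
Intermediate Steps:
H(x) = -97 + x
t = 2984 (t = (42029 - 27109)/5 = (1/5)*14920 = 2984)
l = 236 (l = (66 - 1*2) - (-97 - 75) = (66 - 2) - 1*(-172) = 64 + 172 = 236)
1/(t + l) = 1/(2984 + 236) = 1/3220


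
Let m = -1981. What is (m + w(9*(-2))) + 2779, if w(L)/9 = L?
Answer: 636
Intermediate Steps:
w(L) = 9*L
(m + w(9*(-2))) + 2779 = (-1981 + 9*(9*(-2))) + 2779 = (-1981 + 9*(-18)) + 2779 = (-1981 - 162) + 2779 = -2143 + 2779 = 636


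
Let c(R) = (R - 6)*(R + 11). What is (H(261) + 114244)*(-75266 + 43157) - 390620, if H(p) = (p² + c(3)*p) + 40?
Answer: -5505253907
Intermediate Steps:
c(R) = (-6 + R)*(11 + R)
H(p) = 40 + p² - 42*p (H(p) = (p² + (-66 + 3² + 5*3)*p) + 40 = (p² + (-66 + 9 + 15)*p) + 40 = (p² - 42*p) + 40 = 40 + p² - 42*p)
(H(261) + 114244)*(-75266 + 43157) - 390620 = ((40 + 261² - 42*261) + 114244)*(-75266 + 43157) - 390620 = ((40 + 68121 - 10962) + 114244)*(-32109) - 390620 = (57199 + 114244)*(-32109) - 390620 = 171443*(-32109) - 390620 = -5504863287 - 390620 = -5505253907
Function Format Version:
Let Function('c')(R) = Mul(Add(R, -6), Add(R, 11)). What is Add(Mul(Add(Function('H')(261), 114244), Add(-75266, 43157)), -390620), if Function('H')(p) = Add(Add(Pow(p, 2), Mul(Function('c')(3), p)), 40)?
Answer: -5505253907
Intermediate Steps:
Function('c')(R) = Mul(Add(-6, R), Add(11, R))
Function('H')(p) = Add(40, Pow(p, 2), Mul(-42, p)) (Function('H')(p) = Add(Add(Pow(p, 2), Mul(Add(-66, Pow(3, 2), Mul(5, 3)), p)), 40) = Add(Add(Pow(p, 2), Mul(Add(-66, 9, 15), p)), 40) = Add(Add(Pow(p, 2), Mul(-42, p)), 40) = Add(40, Pow(p, 2), Mul(-42, p)))
Add(Mul(Add(Function('H')(261), 114244), Add(-75266, 43157)), -390620) = Add(Mul(Add(Add(40, Pow(261, 2), Mul(-42, 261)), 114244), Add(-75266, 43157)), -390620) = Add(Mul(Add(Add(40, 68121, -10962), 114244), -32109), -390620) = Add(Mul(Add(57199, 114244), -32109), -390620) = Add(Mul(171443, -32109), -390620) = Add(-5504863287, -390620) = -5505253907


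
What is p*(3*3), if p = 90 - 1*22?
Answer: 612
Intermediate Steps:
p = 68 (p = 90 - 22 = 68)
p*(3*3) = 68*(3*3) = 68*9 = 612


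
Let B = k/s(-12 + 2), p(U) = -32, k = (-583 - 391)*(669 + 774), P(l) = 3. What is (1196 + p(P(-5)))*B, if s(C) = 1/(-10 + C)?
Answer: 32719620960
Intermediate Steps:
k = -1405482 (k = -974*1443 = -1405482)
B = 28109640 (B = -1405482/(1/(-10 + (-12 + 2))) = -1405482/(1/(-10 - 10)) = -1405482/(1/(-20)) = -1405482/(-1/20) = -1405482*(-20) = 28109640)
(1196 + p(P(-5)))*B = (1196 - 32)*28109640 = 1164*28109640 = 32719620960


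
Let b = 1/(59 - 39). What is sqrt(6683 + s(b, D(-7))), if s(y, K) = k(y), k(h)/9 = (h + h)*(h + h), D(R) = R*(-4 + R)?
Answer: sqrt(668309)/10 ≈ 81.750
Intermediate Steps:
b = 1/20 ≈ 0.050000
k(h) = 36*h**2 (k(h) = 9*((h + h)*(h + h)) = 9*((2*h)*(2*h)) = 9*(4*h**2) = 36*h**2)
s(y, K) = 36*y**2
sqrt(6683 + s(b, D(-7))) = sqrt(6683 + 36*(1/20)**2) = sqrt(6683 + 36*(1/400)) = sqrt(6683 + 9/100) = sqrt(668309/100) = sqrt(668309)/10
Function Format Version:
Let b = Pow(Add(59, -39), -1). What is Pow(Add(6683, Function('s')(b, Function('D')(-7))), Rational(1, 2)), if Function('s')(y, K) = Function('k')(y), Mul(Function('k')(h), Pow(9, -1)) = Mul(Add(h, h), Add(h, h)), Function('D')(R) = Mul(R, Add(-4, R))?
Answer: Mul(Rational(1, 10), Pow(668309, Rational(1, 2))) ≈ 81.750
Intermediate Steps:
b = Rational(1, 20) (b = Pow(20, -1) = Rational(1, 20) ≈ 0.050000)
Function('k')(h) = Mul(36, Pow(h, 2)) (Function('k')(h) = Mul(9, Mul(Add(h, h), Add(h, h))) = Mul(9, Mul(Mul(2, h), Mul(2, h))) = Mul(9, Mul(4, Pow(h, 2))) = Mul(36, Pow(h, 2)))
Function('s')(y, K) = Mul(36, Pow(y, 2))
Pow(Add(6683, Function('s')(b, Function('D')(-7))), Rational(1, 2)) = Pow(Add(6683, Mul(36, Pow(Rational(1, 20), 2))), Rational(1, 2)) = Pow(Add(6683, Mul(36, Rational(1, 400))), Rational(1, 2)) = Pow(Add(6683, Rational(9, 100)), Rational(1, 2)) = Pow(Rational(668309, 100), Rational(1, 2)) = Mul(Rational(1, 10), Pow(668309, Rational(1, 2)))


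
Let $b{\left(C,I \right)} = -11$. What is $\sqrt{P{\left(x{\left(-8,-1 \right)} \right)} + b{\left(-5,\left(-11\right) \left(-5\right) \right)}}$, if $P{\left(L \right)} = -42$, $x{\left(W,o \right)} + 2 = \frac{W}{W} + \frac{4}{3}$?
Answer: $i \sqrt{53} \approx 7.2801 i$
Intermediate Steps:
$x{\left(W,o \right)} = \frac{1}{3}$ ($x{\left(W,o \right)} = -2 + \left(\frac{W}{W} + \frac{4}{3}\right) = -2 + \left(1 + 4 \cdot \frac{1}{3}\right) = -2 + \left(1 + \frac{4}{3}\right) = -2 + \frac{7}{3} = \frac{1}{3}$)
$\sqrt{P{\left(x{\left(-8,-1 \right)} \right)} + b{\left(-5,\left(-11\right) \left(-5\right) \right)}} = \sqrt{-42 - 11} = \sqrt{-53} = i \sqrt{53}$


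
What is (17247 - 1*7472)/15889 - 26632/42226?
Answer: -5198349/335464457 ≈ -0.015496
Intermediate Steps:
(17247 - 1*7472)/15889 - 26632/42226 = (17247 - 7472)*(1/15889) - 26632*1/42226 = 9775*(1/15889) - 13316/21113 = 9775/15889 - 13316/21113 = -5198349/335464457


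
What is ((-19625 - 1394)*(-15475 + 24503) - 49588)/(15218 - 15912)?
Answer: 94904560/347 ≈ 2.7350e+5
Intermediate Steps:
((-19625 - 1394)*(-15475 + 24503) - 49588)/(15218 - 15912) = (-21019*9028 - 49588)/(-694) = (-189759532 - 49588)*(-1/694) = -189809120*(-1/694) = 94904560/347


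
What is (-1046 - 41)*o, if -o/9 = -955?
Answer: -9342765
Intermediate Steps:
o = 8595 (o = -9*(-955) = 8595)
(-1046 - 41)*o = (-1046 - 41)*8595 = -1087*8595 = -9342765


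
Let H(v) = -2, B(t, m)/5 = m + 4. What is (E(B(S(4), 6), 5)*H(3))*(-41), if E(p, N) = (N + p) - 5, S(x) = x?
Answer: 4100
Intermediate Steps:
B(t, m) = 20 + 5*m (B(t, m) = 5*(m + 4) = 5*(4 + m) = 20 + 5*m)
E(p, N) = -5 + N + p
(E(B(S(4), 6), 5)*H(3))*(-41) = ((-5 + 5 + (20 + 5*6))*(-2))*(-41) = ((-5 + 5 + (20 + 30))*(-2))*(-41) = ((-5 + 5 + 50)*(-2))*(-41) = (50*(-2))*(-41) = -100*(-41) = 4100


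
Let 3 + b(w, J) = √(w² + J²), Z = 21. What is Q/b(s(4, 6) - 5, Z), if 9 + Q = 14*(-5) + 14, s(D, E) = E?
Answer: -195/433 - 65*√442/433 ≈ -3.6063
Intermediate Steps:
b(w, J) = -3 + √(J² + w²) (b(w, J) = -3 + √(w² + J²) = -3 + √(J² + w²))
Q = -65 (Q = -9 + (14*(-5) + 14) = -9 + (-70 + 14) = -9 - 56 = -65)
Q/b(s(4, 6) - 5, Z) = -65/(-3 + √(21² + (6 - 5)²)) = -65/(-3 + √(441 + 1²)) = -65/(-3 + √(441 + 1)) = -65/(-3 + √442)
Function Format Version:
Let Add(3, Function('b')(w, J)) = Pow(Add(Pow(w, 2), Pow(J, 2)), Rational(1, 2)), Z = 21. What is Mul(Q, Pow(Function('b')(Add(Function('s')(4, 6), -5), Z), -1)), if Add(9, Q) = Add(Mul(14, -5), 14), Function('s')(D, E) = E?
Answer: Add(Rational(-195, 433), Mul(Rational(-65, 433), Pow(442, Rational(1, 2)))) ≈ -3.6063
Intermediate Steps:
Function('b')(w, J) = Add(-3, Pow(Add(Pow(J, 2), Pow(w, 2)), Rational(1, 2))) (Function('b')(w, J) = Add(-3, Pow(Add(Pow(w, 2), Pow(J, 2)), Rational(1, 2))) = Add(-3, Pow(Add(Pow(J, 2), Pow(w, 2)), Rational(1, 2))))
Q = -65 (Q = Add(-9, Add(Mul(14, -5), 14)) = Add(-9, Add(-70, 14)) = Add(-9, -56) = -65)
Mul(Q, Pow(Function('b')(Add(Function('s')(4, 6), -5), Z), -1)) = Mul(-65, Pow(Add(-3, Pow(Add(Pow(21, 2), Pow(Add(6, -5), 2)), Rational(1, 2))), -1)) = Mul(-65, Pow(Add(-3, Pow(Add(441, Pow(1, 2)), Rational(1, 2))), -1)) = Mul(-65, Pow(Add(-3, Pow(Add(441, 1), Rational(1, 2))), -1)) = Mul(-65, Pow(Add(-3, Pow(442, Rational(1, 2))), -1))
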